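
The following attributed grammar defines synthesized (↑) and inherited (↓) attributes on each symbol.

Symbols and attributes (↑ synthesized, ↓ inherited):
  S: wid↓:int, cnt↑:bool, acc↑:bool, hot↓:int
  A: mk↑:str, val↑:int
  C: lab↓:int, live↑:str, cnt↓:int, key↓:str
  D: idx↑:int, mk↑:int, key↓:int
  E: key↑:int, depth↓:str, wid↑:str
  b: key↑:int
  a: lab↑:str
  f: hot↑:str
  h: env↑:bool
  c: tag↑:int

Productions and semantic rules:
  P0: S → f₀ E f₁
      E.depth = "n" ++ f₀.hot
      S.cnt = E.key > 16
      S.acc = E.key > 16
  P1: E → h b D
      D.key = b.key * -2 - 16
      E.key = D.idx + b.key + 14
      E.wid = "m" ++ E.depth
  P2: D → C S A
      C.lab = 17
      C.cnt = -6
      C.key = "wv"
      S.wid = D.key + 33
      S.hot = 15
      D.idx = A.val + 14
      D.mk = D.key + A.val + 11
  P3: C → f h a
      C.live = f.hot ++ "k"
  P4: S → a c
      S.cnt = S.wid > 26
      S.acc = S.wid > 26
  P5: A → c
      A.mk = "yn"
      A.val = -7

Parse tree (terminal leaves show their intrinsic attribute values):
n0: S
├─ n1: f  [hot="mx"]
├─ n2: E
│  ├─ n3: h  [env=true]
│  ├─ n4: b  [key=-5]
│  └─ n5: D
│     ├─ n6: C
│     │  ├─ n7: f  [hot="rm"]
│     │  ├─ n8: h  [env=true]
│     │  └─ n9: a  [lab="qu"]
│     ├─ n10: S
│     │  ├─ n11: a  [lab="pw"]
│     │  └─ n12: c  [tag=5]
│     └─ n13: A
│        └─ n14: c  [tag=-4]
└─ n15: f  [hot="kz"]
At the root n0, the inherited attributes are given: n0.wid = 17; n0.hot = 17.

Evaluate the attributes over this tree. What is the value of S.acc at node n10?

1. n0.wid = 17  [given at root]
2. n0.hot = 17  [given at root]
3. n1.hot = "mx"  [terminal]
4. n2.depth = "nmx"  ["n" ++ f₀.hot]
5. n3.env = true  [terminal]
6. n4.key = -5  [terminal]
7. n5.key = -6  [b.key * -2 - 16]
8. n6.lab = 17  [17]
9. n6.cnt = -6  [-6]
10. n6.key = "wv"  ["wv"]
11. n7.hot = "rm"  [terminal]
12. n8.env = true  [terminal]
13. n9.lab = "qu"  [terminal]
14. n6.live = "rmk"  [f.hot ++ "k"]
15. n10.wid = 27  [D.key + 33]
16. n10.hot = 15  [15]
17. n11.lab = "pw"  [terminal]
18. n12.tag = 5  [terminal]
19. n10.cnt = true  [S.wid > 26]
20. n10.acc = true  [S.wid > 26]
21. n14.tag = -4  [terminal]
22. n13.mk = "yn"  ["yn"]
23. n13.val = -7  [-7]
24. n5.idx = 7  [A.val + 14]
25. n5.mk = -2  [D.key + A.val + 11]
26. n2.key = 16  [D.idx + b.key + 14]
27. n2.wid = "mnmx"  ["m" ++ E.depth]
28. n15.hot = "kz"  [terminal]
29. n0.cnt = false  [E.key > 16]
30. n0.acc = false  [E.key > 16]

true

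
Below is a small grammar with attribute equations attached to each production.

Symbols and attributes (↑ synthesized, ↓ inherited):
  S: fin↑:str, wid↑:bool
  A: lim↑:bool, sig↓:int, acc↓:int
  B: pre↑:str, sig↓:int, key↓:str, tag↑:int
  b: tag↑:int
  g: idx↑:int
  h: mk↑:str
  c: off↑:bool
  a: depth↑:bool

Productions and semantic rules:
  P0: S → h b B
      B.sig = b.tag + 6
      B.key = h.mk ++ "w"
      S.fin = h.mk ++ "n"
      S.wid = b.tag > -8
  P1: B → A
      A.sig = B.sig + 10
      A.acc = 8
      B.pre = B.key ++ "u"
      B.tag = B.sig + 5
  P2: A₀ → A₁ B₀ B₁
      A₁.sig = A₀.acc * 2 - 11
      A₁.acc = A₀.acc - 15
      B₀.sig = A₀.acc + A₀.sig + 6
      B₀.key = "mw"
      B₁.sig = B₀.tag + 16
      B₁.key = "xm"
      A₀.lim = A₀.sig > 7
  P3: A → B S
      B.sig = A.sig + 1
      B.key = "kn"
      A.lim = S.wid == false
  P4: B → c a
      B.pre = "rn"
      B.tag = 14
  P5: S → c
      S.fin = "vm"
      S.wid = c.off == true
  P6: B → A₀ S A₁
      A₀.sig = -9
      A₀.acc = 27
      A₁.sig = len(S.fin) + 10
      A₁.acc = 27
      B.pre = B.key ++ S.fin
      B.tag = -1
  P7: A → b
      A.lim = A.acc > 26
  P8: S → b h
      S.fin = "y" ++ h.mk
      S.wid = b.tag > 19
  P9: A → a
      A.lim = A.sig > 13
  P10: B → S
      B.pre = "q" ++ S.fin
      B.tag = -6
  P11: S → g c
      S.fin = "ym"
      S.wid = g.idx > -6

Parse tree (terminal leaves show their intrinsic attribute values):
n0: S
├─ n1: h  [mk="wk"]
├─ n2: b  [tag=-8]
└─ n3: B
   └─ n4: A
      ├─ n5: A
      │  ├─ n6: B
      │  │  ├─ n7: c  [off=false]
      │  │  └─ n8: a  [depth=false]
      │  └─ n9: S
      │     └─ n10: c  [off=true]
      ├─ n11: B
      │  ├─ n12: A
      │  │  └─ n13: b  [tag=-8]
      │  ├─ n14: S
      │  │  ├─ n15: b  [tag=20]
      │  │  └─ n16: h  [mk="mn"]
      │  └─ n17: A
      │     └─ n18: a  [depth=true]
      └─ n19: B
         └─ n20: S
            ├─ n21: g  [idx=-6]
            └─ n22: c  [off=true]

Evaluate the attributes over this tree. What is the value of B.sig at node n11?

1. n1.mk = "wk"  [terminal]
2. n2.tag = -8  [terminal]
3. n3.sig = -2  [b.tag + 6]
4. n3.key = "wkw"  [h.mk ++ "w"]
5. n4.sig = 8  [B.sig + 10]
6. n4.acc = 8  [8]
7. n5.sig = 5  [A₀.acc * 2 - 11]
8. n5.acc = -7  [A₀.acc - 15]
9. n6.sig = 6  [A.sig + 1]
10. n6.key = "kn"  ["kn"]
11. n7.off = false  [terminal]
12. n8.depth = false  [terminal]
13. n6.pre = "rn"  ["rn"]
14. n6.tag = 14  [14]
15. n10.off = true  [terminal]
16. n9.fin = "vm"  ["vm"]
17. n9.wid = true  [c.off == true]
18. n5.lim = false  [S.wid == false]
19. n11.sig = 22  [A₀.acc + A₀.sig + 6]
20. n11.key = "mw"  ["mw"]
21. n12.sig = -9  [-9]
22. n12.acc = 27  [27]
23. n13.tag = -8  [terminal]
24. n12.lim = true  [A.acc > 26]
25. n15.tag = 20  [terminal]
26. n16.mk = "mn"  [terminal]
27. n14.fin = "ymn"  ["y" ++ h.mk]
28. n14.wid = true  [b.tag > 19]
29. n17.sig = 13  [len(S.fin) + 10]
30. n17.acc = 27  [27]
31. n18.depth = true  [terminal]
32. n17.lim = false  [A.sig > 13]
33. n11.pre = "mwymn"  [B.key ++ S.fin]
34. n11.tag = -1  [-1]
35. n19.sig = 15  [B₀.tag + 16]
36. n19.key = "xm"  ["xm"]
37. n21.idx = -6  [terminal]
38. n22.off = true  [terminal]
39. n20.fin = "ym"  ["ym"]
40. n20.wid = false  [g.idx > -6]
41. n19.pre = "qym"  ["q" ++ S.fin]
42. n19.tag = -6  [-6]
43. n4.lim = true  [A₀.sig > 7]
44. n3.pre = "wkwu"  [B.key ++ "u"]
45. n3.tag = 3  [B.sig + 5]
46. n0.fin = "wkn"  [h.mk ++ "n"]
47. n0.wid = false  [b.tag > -8]

22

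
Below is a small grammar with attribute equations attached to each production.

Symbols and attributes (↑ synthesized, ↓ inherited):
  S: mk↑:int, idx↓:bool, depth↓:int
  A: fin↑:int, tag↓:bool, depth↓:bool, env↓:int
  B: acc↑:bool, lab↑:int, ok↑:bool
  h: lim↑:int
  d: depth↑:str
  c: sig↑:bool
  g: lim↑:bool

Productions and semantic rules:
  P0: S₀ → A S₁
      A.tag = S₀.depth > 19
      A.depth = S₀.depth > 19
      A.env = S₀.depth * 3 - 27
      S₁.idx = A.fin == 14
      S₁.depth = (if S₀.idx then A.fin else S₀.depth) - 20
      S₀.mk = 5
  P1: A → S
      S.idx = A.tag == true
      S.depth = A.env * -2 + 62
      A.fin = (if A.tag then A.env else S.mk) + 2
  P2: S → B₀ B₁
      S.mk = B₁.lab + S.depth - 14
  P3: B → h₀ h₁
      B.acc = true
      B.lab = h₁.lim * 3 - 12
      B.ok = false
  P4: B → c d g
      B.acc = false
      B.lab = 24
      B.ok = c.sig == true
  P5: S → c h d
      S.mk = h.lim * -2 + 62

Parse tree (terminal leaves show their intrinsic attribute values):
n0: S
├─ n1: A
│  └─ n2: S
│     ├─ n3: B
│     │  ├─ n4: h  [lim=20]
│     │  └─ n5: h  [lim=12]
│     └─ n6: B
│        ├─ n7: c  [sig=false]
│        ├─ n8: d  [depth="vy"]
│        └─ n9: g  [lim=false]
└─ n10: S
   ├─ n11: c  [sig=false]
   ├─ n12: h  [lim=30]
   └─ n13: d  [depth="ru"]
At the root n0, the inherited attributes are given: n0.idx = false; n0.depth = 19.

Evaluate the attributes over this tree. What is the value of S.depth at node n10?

-1

1. n0.idx = false  [given at root]
2. n0.depth = 19  [given at root]
3. n1.tag = false  [S₀.depth > 19]
4. n1.depth = false  [S₀.depth > 19]
5. n1.env = 30  [S₀.depth * 3 - 27]
6. n2.idx = false  [A.tag == true]
7. n2.depth = 2  [A.env * -2 + 62]
8. n4.lim = 20  [terminal]
9. n5.lim = 12  [terminal]
10. n3.acc = true  [true]
11. n3.lab = 24  [h₁.lim * 3 - 12]
12. n3.ok = false  [false]
13. n7.sig = false  [terminal]
14. n8.depth = "vy"  [terminal]
15. n9.lim = false  [terminal]
16. n6.acc = false  [false]
17. n6.lab = 24  [24]
18. n6.ok = false  [c.sig == true]
19. n2.mk = 12  [B₁.lab + S.depth - 14]
20. n1.fin = 14  [(if A.tag then A.env else S.mk) + 2]
21. n10.idx = true  [A.fin == 14]
22. n10.depth = -1  [(if S₀.idx then A.fin else S₀.depth) - 20]
23. n11.sig = false  [terminal]
24. n12.lim = 30  [terminal]
25. n13.depth = "ru"  [terminal]
26. n10.mk = 2  [h.lim * -2 + 62]
27. n0.mk = 5  [5]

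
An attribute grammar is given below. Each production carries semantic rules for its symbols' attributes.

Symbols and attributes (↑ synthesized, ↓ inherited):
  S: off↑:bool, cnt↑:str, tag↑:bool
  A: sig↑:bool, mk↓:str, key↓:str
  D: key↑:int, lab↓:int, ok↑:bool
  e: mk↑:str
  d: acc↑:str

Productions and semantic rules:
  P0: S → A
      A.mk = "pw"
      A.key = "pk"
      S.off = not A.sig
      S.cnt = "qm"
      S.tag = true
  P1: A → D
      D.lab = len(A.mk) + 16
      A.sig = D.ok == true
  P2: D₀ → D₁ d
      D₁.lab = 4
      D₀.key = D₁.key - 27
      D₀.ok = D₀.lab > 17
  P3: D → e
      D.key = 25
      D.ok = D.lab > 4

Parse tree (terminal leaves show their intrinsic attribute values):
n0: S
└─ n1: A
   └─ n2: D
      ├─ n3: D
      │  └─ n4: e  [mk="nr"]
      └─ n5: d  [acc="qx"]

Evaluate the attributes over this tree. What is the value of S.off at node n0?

1. n1.mk = "pw"  ["pw"]
2. n1.key = "pk"  ["pk"]
3. n2.lab = 18  [len(A.mk) + 16]
4. n3.lab = 4  [4]
5. n4.mk = "nr"  [terminal]
6. n3.key = 25  [25]
7. n3.ok = false  [D.lab > 4]
8. n5.acc = "qx"  [terminal]
9. n2.key = -2  [D₁.key - 27]
10. n2.ok = true  [D₀.lab > 17]
11. n1.sig = true  [D.ok == true]
12. n0.off = false  [not A.sig]
13. n0.cnt = "qm"  ["qm"]
14. n0.tag = true  [true]

false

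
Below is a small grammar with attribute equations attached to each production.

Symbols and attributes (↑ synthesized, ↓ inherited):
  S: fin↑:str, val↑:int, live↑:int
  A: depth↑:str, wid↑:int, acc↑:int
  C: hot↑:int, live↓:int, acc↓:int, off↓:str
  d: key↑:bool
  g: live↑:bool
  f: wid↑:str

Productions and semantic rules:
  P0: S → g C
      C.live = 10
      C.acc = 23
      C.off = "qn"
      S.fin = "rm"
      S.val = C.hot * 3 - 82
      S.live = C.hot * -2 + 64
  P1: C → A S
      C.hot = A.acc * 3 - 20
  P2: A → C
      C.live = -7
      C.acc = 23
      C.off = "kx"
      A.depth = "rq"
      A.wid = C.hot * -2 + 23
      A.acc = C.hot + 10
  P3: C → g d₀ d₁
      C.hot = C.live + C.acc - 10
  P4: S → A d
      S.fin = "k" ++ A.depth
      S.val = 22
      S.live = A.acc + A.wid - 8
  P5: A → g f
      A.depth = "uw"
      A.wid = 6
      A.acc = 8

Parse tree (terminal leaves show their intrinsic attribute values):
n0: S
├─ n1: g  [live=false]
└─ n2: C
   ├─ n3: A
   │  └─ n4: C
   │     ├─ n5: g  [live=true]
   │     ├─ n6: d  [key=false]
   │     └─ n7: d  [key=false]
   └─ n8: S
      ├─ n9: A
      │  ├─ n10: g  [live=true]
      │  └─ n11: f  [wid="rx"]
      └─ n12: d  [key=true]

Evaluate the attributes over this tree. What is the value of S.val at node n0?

2

1. n1.live = false  [terminal]
2. n2.live = 10  [10]
3. n2.acc = 23  [23]
4. n2.off = "qn"  ["qn"]
5. n4.live = -7  [-7]
6. n4.acc = 23  [23]
7. n4.off = "kx"  ["kx"]
8. n5.live = true  [terminal]
9. n6.key = false  [terminal]
10. n7.key = false  [terminal]
11. n4.hot = 6  [C.live + C.acc - 10]
12. n3.depth = "rq"  ["rq"]
13. n3.wid = 11  [C.hot * -2 + 23]
14. n3.acc = 16  [C.hot + 10]
15. n10.live = true  [terminal]
16. n11.wid = "rx"  [terminal]
17. n9.depth = "uw"  ["uw"]
18. n9.wid = 6  [6]
19. n9.acc = 8  [8]
20. n12.key = true  [terminal]
21. n8.fin = "kuw"  ["k" ++ A.depth]
22. n8.val = 22  [22]
23. n8.live = 6  [A.acc + A.wid - 8]
24. n2.hot = 28  [A.acc * 3 - 20]
25. n0.fin = "rm"  ["rm"]
26. n0.val = 2  [C.hot * 3 - 82]
27. n0.live = 8  [C.hot * -2 + 64]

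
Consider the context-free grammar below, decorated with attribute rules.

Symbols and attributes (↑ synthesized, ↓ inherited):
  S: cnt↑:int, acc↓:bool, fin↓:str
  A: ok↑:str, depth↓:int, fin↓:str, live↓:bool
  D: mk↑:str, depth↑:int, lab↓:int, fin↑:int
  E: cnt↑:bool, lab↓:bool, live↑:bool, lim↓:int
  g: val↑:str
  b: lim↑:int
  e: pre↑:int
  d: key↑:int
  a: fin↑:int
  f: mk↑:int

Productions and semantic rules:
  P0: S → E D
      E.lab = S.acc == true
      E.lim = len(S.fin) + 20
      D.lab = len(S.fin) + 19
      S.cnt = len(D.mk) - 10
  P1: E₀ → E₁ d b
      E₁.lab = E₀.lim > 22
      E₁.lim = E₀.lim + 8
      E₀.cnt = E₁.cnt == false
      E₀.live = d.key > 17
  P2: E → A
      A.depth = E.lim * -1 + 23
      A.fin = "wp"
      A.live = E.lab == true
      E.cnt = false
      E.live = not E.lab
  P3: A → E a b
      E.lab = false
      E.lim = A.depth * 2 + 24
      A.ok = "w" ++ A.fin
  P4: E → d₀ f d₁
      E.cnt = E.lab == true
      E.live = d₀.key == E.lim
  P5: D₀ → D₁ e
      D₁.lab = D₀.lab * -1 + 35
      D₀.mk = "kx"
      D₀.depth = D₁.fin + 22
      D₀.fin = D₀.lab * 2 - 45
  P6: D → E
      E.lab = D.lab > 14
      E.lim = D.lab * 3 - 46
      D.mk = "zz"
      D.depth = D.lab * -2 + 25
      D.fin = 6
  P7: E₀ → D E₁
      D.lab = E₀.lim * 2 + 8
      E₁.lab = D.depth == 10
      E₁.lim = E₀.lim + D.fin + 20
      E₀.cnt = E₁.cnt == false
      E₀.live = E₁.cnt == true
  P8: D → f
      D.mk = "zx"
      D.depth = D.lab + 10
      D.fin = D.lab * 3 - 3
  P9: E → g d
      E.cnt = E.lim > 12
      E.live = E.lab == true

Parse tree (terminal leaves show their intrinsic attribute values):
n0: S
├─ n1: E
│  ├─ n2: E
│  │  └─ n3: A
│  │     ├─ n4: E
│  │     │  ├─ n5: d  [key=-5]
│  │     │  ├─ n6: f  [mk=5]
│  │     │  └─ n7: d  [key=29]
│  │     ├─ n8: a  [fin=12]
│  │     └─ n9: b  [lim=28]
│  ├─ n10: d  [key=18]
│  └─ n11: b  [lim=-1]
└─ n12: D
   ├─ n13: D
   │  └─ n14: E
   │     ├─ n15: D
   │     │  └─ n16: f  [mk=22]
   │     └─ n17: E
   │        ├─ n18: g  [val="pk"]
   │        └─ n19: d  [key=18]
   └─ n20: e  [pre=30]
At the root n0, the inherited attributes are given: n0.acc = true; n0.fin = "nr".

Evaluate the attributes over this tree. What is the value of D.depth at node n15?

1. n0.acc = true  [given at root]
2. n0.fin = "nr"  [given at root]
3. n1.lab = true  [S.acc == true]
4. n1.lim = 22  [len(S.fin) + 20]
5. n2.lab = false  [E₀.lim > 22]
6. n2.lim = 30  [E₀.lim + 8]
7. n3.depth = -7  [E.lim * -1 + 23]
8. n3.fin = "wp"  ["wp"]
9. n3.live = false  [E.lab == true]
10. n4.lab = false  [false]
11. n4.lim = 10  [A.depth * 2 + 24]
12. n5.key = -5  [terminal]
13. n6.mk = 5  [terminal]
14. n7.key = 29  [terminal]
15. n4.cnt = false  [E.lab == true]
16. n4.live = false  [d₀.key == E.lim]
17. n8.fin = 12  [terminal]
18. n9.lim = 28  [terminal]
19. n3.ok = "wwp"  ["w" ++ A.fin]
20. n2.cnt = false  [false]
21. n2.live = true  [not E.lab]
22. n10.key = 18  [terminal]
23. n11.lim = -1  [terminal]
24. n1.cnt = true  [E₁.cnt == false]
25. n1.live = true  [d.key > 17]
26. n12.lab = 21  [len(S.fin) + 19]
27. n13.lab = 14  [D₀.lab * -1 + 35]
28. n14.lab = false  [D.lab > 14]
29. n14.lim = -4  [D.lab * 3 - 46]
30. n15.lab = 0  [E₀.lim * 2 + 8]
31. n16.mk = 22  [terminal]
32. n15.mk = "zx"  ["zx"]
33. n15.depth = 10  [D.lab + 10]
34. n15.fin = -3  [D.lab * 3 - 3]
35. n17.lab = true  [D.depth == 10]
36. n17.lim = 13  [E₀.lim + D.fin + 20]
37. n18.val = "pk"  [terminal]
38. n19.key = 18  [terminal]
39. n17.cnt = true  [E.lim > 12]
40. n17.live = true  [E.lab == true]
41. n14.cnt = false  [E₁.cnt == false]
42. n14.live = true  [E₁.cnt == true]
43. n13.mk = "zz"  ["zz"]
44. n13.depth = -3  [D.lab * -2 + 25]
45. n13.fin = 6  [6]
46. n20.pre = 30  [terminal]
47. n12.mk = "kx"  ["kx"]
48. n12.depth = 28  [D₁.fin + 22]
49. n12.fin = -3  [D₀.lab * 2 - 45]
50. n0.cnt = -8  [len(D.mk) - 10]

10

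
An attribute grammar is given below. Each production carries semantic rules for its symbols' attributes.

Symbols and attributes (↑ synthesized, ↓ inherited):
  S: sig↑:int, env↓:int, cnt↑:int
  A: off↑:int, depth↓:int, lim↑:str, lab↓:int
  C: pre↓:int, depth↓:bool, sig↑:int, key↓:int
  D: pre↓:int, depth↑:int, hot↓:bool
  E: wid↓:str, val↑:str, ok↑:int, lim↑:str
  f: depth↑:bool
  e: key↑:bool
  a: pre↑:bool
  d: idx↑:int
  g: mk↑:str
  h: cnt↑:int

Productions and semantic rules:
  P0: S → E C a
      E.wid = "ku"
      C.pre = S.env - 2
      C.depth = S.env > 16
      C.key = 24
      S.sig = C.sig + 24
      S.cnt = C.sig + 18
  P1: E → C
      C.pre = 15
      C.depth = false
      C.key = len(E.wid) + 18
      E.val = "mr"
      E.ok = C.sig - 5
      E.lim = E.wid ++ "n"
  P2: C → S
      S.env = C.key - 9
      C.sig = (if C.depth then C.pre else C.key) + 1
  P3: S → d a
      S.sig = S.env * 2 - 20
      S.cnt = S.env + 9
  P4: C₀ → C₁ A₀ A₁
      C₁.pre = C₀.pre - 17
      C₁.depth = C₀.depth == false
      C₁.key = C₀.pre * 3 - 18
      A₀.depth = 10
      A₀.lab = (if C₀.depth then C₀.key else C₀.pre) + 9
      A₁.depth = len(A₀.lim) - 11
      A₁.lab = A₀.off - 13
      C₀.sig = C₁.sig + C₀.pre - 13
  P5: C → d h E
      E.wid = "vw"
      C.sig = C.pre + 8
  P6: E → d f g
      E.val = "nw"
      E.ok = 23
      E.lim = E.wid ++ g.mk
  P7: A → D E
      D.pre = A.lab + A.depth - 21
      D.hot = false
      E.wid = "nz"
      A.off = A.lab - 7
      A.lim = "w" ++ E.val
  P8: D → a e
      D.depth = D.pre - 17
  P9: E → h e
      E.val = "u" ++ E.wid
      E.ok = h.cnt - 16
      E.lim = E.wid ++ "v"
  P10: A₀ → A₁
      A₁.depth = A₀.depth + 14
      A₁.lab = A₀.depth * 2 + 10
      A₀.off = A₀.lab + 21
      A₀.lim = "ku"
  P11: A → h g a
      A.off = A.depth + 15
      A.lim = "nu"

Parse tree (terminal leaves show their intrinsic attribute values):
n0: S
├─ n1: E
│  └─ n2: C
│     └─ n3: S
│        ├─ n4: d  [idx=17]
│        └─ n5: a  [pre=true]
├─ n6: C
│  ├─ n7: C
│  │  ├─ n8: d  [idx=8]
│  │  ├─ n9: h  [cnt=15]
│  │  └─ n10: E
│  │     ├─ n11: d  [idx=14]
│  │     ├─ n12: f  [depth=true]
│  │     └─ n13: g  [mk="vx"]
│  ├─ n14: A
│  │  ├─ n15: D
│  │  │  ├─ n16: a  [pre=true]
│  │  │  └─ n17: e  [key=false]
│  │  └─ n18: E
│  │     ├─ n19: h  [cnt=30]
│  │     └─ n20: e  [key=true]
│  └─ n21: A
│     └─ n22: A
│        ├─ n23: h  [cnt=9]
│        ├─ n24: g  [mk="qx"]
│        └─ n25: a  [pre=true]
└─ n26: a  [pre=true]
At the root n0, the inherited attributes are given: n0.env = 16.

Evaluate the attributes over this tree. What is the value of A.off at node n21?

1. n0.env = 16  [given at root]
2. n1.wid = "ku"  ["ku"]
3. n2.pre = 15  [15]
4. n2.depth = false  [false]
5. n2.key = 20  [len(E.wid) + 18]
6. n3.env = 11  [C.key - 9]
7. n4.idx = 17  [terminal]
8. n5.pre = true  [terminal]
9. n3.sig = 2  [S.env * 2 - 20]
10. n3.cnt = 20  [S.env + 9]
11. n2.sig = 21  [(if C.depth then C.pre else C.key) + 1]
12. n1.val = "mr"  ["mr"]
13. n1.ok = 16  [C.sig - 5]
14. n1.lim = "kun"  [E.wid ++ "n"]
15. n6.pre = 14  [S.env - 2]
16. n6.depth = false  [S.env > 16]
17. n6.key = 24  [24]
18. n7.pre = -3  [C₀.pre - 17]
19. n7.depth = true  [C₀.depth == false]
20. n7.key = 24  [C₀.pre * 3 - 18]
21. n8.idx = 8  [terminal]
22. n9.cnt = 15  [terminal]
23. n10.wid = "vw"  ["vw"]
24. n11.idx = 14  [terminal]
25. n12.depth = true  [terminal]
26. n13.mk = "vx"  [terminal]
27. n10.val = "nw"  ["nw"]
28. n10.ok = 23  [23]
29. n10.lim = "vwvx"  [E.wid ++ g.mk]
30. n7.sig = 5  [C.pre + 8]
31. n14.depth = 10  [10]
32. n14.lab = 23  [(if C₀.depth then C₀.key else C₀.pre) + 9]
33. n15.pre = 12  [A.lab + A.depth - 21]
34. n15.hot = false  [false]
35. n16.pre = true  [terminal]
36. n17.key = false  [terminal]
37. n15.depth = -5  [D.pre - 17]
38. n18.wid = "nz"  ["nz"]
39. n19.cnt = 30  [terminal]
40. n20.key = true  [terminal]
41. n18.val = "unz"  ["u" ++ E.wid]
42. n18.ok = 14  [h.cnt - 16]
43. n18.lim = "nzv"  [E.wid ++ "v"]
44. n14.off = 16  [A.lab - 7]
45. n14.lim = "wunz"  ["w" ++ E.val]
46. n21.depth = -7  [len(A₀.lim) - 11]
47. n21.lab = 3  [A₀.off - 13]
48. n22.depth = 7  [A₀.depth + 14]
49. n22.lab = -4  [A₀.depth * 2 + 10]
50. n23.cnt = 9  [terminal]
51. n24.mk = "qx"  [terminal]
52. n25.pre = true  [terminal]
53. n22.off = 22  [A.depth + 15]
54. n22.lim = "nu"  ["nu"]
55. n21.off = 24  [A₀.lab + 21]
56. n21.lim = "ku"  ["ku"]
57. n6.sig = 6  [C₁.sig + C₀.pre - 13]
58. n26.pre = true  [terminal]
59. n0.sig = 30  [C.sig + 24]
60. n0.cnt = 24  [C.sig + 18]

24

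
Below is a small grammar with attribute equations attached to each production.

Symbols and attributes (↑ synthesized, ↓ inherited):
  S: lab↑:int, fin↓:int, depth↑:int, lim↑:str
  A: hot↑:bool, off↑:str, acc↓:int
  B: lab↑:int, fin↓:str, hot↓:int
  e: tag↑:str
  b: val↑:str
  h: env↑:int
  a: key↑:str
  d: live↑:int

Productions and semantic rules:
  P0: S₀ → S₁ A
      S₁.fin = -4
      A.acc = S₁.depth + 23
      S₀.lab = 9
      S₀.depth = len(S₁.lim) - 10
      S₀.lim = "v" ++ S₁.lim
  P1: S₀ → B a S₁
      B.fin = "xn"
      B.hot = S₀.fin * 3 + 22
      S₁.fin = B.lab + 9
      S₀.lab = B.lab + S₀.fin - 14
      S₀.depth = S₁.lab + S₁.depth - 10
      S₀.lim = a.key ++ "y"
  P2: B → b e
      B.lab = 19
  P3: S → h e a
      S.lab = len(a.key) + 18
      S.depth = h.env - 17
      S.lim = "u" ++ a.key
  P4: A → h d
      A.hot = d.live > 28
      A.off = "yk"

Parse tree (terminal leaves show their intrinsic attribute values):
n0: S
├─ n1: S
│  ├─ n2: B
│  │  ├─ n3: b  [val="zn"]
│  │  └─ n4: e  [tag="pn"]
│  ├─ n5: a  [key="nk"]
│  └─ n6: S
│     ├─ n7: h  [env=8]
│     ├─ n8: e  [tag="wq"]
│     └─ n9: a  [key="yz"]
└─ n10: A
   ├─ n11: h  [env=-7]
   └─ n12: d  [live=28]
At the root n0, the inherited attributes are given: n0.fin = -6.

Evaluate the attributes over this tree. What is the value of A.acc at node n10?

1. n0.fin = -6  [given at root]
2. n1.fin = -4  [-4]
3. n2.fin = "xn"  ["xn"]
4. n2.hot = 10  [S₀.fin * 3 + 22]
5. n3.val = "zn"  [terminal]
6. n4.tag = "pn"  [terminal]
7. n2.lab = 19  [19]
8. n5.key = "nk"  [terminal]
9. n6.fin = 28  [B.lab + 9]
10. n7.env = 8  [terminal]
11. n8.tag = "wq"  [terminal]
12. n9.key = "yz"  [terminal]
13. n6.lab = 20  [len(a.key) + 18]
14. n6.depth = -9  [h.env - 17]
15. n6.lim = "uyz"  ["u" ++ a.key]
16. n1.lab = 1  [B.lab + S₀.fin - 14]
17. n1.depth = 1  [S₁.lab + S₁.depth - 10]
18. n1.lim = "nky"  [a.key ++ "y"]
19. n10.acc = 24  [S₁.depth + 23]
20. n11.env = -7  [terminal]
21. n12.live = 28  [terminal]
22. n10.hot = false  [d.live > 28]
23. n10.off = "yk"  ["yk"]
24. n0.lab = 9  [9]
25. n0.depth = -7  [len(S₁.lim) - 10]
26. n0.lim = "vnky"  ["v" ++ S₁.lim]

24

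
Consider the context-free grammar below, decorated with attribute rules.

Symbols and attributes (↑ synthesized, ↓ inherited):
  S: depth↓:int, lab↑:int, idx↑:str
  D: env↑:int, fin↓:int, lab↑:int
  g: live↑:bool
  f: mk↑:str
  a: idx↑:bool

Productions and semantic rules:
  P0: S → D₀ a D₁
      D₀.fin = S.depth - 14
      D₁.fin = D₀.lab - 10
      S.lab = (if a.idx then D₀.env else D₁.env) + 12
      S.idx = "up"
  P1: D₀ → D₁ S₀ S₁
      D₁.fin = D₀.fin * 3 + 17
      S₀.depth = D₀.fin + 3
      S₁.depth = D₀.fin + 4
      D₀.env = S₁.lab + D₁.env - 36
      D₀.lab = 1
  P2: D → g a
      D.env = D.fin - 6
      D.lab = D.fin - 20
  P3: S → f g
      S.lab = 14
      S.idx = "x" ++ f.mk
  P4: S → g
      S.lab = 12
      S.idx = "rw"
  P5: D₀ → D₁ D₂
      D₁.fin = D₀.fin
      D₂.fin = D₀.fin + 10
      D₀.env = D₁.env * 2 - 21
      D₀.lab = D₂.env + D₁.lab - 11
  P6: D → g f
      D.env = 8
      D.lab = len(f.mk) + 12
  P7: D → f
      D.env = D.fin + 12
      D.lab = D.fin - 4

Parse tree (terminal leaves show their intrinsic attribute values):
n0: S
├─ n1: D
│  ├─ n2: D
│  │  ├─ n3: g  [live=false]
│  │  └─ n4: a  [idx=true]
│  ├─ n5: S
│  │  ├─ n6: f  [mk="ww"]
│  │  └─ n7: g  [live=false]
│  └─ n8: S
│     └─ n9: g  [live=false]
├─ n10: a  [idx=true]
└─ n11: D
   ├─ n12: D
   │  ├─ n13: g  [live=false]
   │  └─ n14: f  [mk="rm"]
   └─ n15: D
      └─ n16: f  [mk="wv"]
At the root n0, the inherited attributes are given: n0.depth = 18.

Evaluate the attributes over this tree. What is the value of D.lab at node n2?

1. n0.depth = 18  [given at root]
2. n1.fin = 4  [S.depth - 14]
3. n2.fin = 29  [D₀.fin * 3 + 17]
4. n3.live = false  [terminal]
5. n4.idx = true  [terminal]
6. n2.env = 23  [D.fin - 6]
7. n2.lab = 9  [D.fin - 20]
8. n5.depth = 7  [D₀.fin + 3]
9. n6.mk = "ww"  [terminal]
10. n7.live = false  [terminal]
11. n5.lab = 14  [14]
12. n5.idx = "xww"  ["x" ++ f.mk]
13. n8.depth = 8  [D₀.fin + 4]
14. n9.live = false  [terminal]
15. n8.lab = 12  [12]
16. n8.idx = "rw"  ["rw"]
17. n1.env = -1  [S₁.lab + D₁.env - 36]
18. n1.lab = 1  [1]
19. n10.idx = true  [terminal]
20. n11.fin = -9  [D₀.lab - 10]
21. n12.fin = -9  [D₀.fin]
22. n13.live = false  [terminal]
23. n14.mk = "rm"  [terminal]
24. n12.env = 8  [8]
25. n12.lab = 14  [len(f.mk) + 12]
26. n15.fin = 1  [D₀.fin + 10]
27. n16.mk = "wv"  [terminal]
28. n15.env = 13  [D.fin + 12]
29. n15.lab = -3  [D.fin - 4]
30. n11.env = -5  [D₁.env * 2 - 21]
31. n11.lab = 16  [D₂.env + D₁.lab - 11]
32. n0.lab = 11  [(if a.idx then D₀.env else D₁.env) + 12]
33. n0.idx = "up"  ["up"]

9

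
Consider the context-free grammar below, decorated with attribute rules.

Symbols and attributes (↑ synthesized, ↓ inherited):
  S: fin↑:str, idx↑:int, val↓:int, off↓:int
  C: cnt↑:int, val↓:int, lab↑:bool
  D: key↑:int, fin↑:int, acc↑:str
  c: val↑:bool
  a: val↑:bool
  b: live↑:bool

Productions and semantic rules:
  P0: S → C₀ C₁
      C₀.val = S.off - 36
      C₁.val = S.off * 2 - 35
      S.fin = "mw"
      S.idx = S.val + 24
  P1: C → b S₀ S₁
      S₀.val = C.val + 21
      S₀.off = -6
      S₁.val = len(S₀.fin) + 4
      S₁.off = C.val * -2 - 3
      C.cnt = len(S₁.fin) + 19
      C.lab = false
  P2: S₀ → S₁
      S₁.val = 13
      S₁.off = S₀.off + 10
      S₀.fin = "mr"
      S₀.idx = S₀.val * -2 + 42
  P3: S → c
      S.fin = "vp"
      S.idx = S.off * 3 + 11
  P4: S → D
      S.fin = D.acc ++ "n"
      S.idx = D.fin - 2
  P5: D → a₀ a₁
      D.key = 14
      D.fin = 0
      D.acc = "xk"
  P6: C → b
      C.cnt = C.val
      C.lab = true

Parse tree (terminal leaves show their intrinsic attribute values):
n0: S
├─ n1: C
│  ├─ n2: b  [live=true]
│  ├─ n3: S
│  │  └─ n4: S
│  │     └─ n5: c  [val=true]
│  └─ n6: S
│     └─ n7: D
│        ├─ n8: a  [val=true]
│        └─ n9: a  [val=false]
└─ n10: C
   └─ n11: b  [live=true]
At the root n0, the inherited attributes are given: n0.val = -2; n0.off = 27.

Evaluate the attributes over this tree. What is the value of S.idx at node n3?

1. n0.val = -2  [given at root]
2. n0.off = 27  [given at root]
3. n1.val = -9  [S.off - 36]
4. n2.live = true  [terminal]
5. n3.val = 12  [C.val + 21]
6. n3.off = -6  [-6]
7. n4.val = 13  [13]
8. n4.off = 4  [S₀.off + 10]
9. n5.val = true  [terminal]
10. n4.fin = "vp"  ["vp"]
11. n4.idx = 23  [S.off * 3 + 11]
12. n3.fin = "mr"  ["mr"]
13. n3.idx = 18  [S₀.val * -2 + 42]
14. n6.val = 6  [len(S₀.fin) + 4]
15. n6.off = 15  [C.val * -2 - 3]
16. n8.val = true  [terminal]
17. n9.val = false  [terminal]
18. n7.key = 14  [14]
19. n7.fin = 0  [0]
20. n7.acc = "xk"  ["xk"]
21. n6.fin = "xkn"  [D.acc ++ "n"]
22. n6.idx = -2  [D.fin - 2]
23. n1.cnt = 22  [len(S₁.fin) + 19]
24. n1.lab = false  [false]
25. n10.val = 19  [S.off * 2 - 35]
26. n11.live = true  [terminal]
27. n10.cnt = 19  [C.val]
28. n10.lab = true  [true]
29. n0.fin = "mw"  ["mw"]
30. n0.idx = 22  [S.val + 24]

18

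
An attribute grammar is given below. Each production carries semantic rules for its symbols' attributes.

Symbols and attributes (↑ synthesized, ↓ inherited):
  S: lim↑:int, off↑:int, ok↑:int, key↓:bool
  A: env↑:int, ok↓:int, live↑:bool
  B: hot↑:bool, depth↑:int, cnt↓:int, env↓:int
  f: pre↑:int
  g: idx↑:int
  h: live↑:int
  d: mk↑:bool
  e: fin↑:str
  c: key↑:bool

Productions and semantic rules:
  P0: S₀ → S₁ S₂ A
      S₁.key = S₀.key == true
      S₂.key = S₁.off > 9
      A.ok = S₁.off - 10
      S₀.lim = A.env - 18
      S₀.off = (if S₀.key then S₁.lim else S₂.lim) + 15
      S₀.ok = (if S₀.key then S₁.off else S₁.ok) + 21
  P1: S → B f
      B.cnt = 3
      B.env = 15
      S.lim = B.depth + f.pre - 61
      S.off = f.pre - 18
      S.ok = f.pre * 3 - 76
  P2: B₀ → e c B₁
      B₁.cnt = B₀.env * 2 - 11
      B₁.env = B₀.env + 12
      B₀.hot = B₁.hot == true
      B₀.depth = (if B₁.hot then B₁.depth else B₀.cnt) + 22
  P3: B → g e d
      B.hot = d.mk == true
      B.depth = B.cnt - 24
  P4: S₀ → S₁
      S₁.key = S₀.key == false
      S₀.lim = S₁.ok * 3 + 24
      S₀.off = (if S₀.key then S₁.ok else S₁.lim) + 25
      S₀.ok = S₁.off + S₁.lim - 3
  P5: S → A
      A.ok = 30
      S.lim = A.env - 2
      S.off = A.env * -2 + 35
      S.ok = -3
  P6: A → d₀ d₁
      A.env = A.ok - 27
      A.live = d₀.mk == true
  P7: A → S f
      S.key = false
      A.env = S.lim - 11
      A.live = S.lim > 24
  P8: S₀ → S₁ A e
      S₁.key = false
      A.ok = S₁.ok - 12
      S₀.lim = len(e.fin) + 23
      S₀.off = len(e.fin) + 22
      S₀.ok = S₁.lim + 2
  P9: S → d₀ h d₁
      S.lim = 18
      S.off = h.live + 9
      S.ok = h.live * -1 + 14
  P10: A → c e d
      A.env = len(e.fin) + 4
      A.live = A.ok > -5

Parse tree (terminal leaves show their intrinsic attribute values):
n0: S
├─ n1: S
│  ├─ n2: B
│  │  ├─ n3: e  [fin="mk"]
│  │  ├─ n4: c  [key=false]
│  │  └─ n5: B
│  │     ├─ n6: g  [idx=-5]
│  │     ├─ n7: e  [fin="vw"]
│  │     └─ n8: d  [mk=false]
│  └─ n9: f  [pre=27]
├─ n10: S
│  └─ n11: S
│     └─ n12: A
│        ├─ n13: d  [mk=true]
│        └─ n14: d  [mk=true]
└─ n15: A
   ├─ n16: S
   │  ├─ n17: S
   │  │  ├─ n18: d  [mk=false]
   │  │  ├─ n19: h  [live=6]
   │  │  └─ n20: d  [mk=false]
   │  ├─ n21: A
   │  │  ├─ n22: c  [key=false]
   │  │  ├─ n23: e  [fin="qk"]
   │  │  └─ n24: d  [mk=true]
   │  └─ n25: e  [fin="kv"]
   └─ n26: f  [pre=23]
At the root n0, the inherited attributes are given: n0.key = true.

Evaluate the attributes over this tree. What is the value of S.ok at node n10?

27

1. n0.key = true  [given at root]
2. n1.key = true  [S₀.key == true]
3. n2.cnt = 3  [3]
4. n2.env = 15  [15]
5. n3.fin = "mk"  [terminal]
6. n4.key = false  [terminal]
7. n5.cnt = 19  [B₀.env * 2 - 11]
8. n5.env = 27  [B₀.env + 12]
9. n6.idx = -5  [terminal]
10. n7.fin = "vw"  [terminal]
11. n8.mk = false  [terminal]
12. n5.hot = false  [d.mk == true]
13. n5.depth = -5  [B.cnt - 24]
14. n2.hot = false  [B₁.hot == true]
15. n2.depth = 25  [(if B₁.hot then B₁.depth else B₀.cnt) + 22]
16. n9.pre = 27  [terminal]
17. n1.lim = -9  [B.depth + f.pre - 61]
18. n1.off = 9  [f.pre - 18]
19. n1.ok = 5  [f.pre * 3 - 76]
20. n10.key = false  [S₁.off > 9]
21. n11.key = true  [S₀.key == false]
22. n12.ok = 30  [30]
23. n13.mk = true  [terminal]
24. n14.mk = true  [terminal]
25. n12.env = 3  [A.ok - 27]
26. n12.live = true  [d₀.mk == true]
27. n11.lim = 1  [A.env - 2]
28. n11.off = 29  [A.env * -2 + 35]
29. n11.ok = -3  [-3]
30. n10.lim = 15  [S₁.ok * 3 + 24]
31. n10.off = 26  [(if S₀.key then S₁.ok else S₁.lim) + 25]
32. n10.ok = 27  [S₁.off + S₁.lim - 3]
33. n15.ok = -1  [S₁.off - 10]
34. n16.key = false  [false]
35. n17.key = false  [false]
36. n18.mk = false  [terminal]
37. n19.live = 6  [terminal]
38. n20.mk = false  [terminal]
39. n17.lim = 18  [18]
40. n17.off = 15  [h.live + 9]
41. n17.ok = 8  [h.live * -1 + 14]
42. n21.ok = -4  [S₁.ok - 12]
43. n22.key = false  [terminal]
44. n23.fin = "qk"  [terminal]
45. n24.mk = true  [terminal]
46. n21.env = 6  [len(e.fin) + 4]
47. n21.live = true  [A.ok > -5]
48. n25.fin = "kv"  [terminal]
49. n16.lim = 25  [len(e.fin) + 23]
50. n16.off = 24  [len(e.fin) + 22]
51. n16.ok = 20  [S₁.lim + 2]
52. n26.pre = 23  [terminal]
53. n15.env = 14  [S.lim - 11]
54. n15.live = true  [S.lim > 24]
55. n0.lim = -4  [A.env - 18]
56. n0.off = 6  [(if S₀.key then S₁.lim else S₂.lim) + 15]
57. n0.ok = 30  [(if S₀.key then S₁.off else S₁.ok) + 21]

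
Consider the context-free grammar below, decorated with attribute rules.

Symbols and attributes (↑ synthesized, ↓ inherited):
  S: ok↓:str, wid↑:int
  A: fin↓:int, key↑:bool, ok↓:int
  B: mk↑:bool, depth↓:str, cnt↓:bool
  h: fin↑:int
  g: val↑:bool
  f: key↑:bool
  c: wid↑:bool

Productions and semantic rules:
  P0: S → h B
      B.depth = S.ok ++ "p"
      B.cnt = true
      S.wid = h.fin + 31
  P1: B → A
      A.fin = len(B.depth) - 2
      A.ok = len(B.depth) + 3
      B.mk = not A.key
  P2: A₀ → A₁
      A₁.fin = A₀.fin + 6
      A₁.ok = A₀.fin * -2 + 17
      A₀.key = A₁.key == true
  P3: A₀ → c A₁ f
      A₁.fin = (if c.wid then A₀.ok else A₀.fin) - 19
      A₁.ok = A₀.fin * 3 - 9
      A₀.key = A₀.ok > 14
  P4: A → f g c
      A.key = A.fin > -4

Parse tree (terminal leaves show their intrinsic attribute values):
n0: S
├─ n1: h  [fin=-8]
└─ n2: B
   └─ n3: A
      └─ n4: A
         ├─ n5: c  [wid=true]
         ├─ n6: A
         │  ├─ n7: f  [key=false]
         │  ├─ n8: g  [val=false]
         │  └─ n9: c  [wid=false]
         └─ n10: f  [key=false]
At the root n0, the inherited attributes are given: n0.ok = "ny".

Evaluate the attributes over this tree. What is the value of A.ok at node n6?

1. n0.ok = "ny"  [given at root]
2. n1.fin = -8  [terminal]
3. n2.depth = "nyp"  [S.ok ++ "p"]
4. n2.cnt = true  [true]
5. n3.fin = 1  [len(B.depth) - 2]
6. n3.ok = 6  [len(B.depth) + 3]
7. n4.fin = 7  [A₀.fin + 6]
8. n4.ok = 15  [A₀.fin * -2 + 17]
9. n5.wid = true  [terminal]
10. n6.fin = -4  [(if c.wid then A₀.ok else A₀.fin) - 19]
11. n6.ok = 12  [A₀.fin * 3 - 9]
12. n7.key = false  [terminal]
13. n8.val = false  [terminal]
14. n9.wid = false  [terminal]
15. n6.key = false  [A.fin > -4]
16. n10.key = false  [terminal]
17. n4.key = true  [A₀.ok > 14]
18. n3.key = true  [A₁.key == true]
19. n2.mk = false  [not A.key]
20. n0.wid = 23  [h.fin + 31]

12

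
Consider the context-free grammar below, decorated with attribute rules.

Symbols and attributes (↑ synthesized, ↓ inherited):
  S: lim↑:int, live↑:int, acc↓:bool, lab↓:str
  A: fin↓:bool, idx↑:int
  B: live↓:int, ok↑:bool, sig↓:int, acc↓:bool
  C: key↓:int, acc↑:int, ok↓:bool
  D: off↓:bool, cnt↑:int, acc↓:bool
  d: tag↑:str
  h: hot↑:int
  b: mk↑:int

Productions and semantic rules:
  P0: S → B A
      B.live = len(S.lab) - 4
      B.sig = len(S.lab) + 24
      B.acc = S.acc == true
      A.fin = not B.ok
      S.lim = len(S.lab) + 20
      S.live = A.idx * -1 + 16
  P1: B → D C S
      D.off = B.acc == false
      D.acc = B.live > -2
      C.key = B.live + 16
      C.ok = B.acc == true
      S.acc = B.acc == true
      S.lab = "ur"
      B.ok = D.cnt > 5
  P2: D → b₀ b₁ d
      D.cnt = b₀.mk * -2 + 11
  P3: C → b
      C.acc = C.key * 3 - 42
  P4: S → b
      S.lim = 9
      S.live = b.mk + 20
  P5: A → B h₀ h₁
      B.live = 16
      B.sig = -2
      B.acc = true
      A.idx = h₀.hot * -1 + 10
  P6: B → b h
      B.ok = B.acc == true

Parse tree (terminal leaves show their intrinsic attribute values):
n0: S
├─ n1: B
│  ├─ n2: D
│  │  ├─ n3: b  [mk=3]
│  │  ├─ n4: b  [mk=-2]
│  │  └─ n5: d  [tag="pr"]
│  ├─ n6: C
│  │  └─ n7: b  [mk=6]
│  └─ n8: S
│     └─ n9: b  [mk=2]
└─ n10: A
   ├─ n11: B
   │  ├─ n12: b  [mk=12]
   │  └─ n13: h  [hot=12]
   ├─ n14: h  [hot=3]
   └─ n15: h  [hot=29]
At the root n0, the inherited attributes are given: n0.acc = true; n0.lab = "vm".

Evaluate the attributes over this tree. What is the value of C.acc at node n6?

0

1. n0.acc = true  [given at root]
2. n0.lab = "vm"  [given at root]
3. n1.live = -2  [len(S.lab) - 4]
4. n1.sig = 26  [len(S.lab) + 24]
5. n1.acc = true  [S.acc == true]
6. n2.off = false  [B.acc == false]
7. n2.acc = false  [B.live > -2]
8. n3.mk = 3  [terminal]
9. n4.mk = -2  [terminal]
10. n5.tag = "pr"  [terminal]
11. n2.cnt = 5  [b₀.mk * -2 + 11]
12. n6.key = 14  [B.live + 16]
13. n6.ok = true  [B.acc == true]
14. n7.mk = 6  [terminal]
15. n6.acc = 0  [C.key * 3 - 42]
16. n8.acc = true  [B.acc == true]
17. n8.lab = "ur"  ["ur"]
18. n9.mk = 2  [terminal]
19. n8.lim = 9  [9]
20. n8.live = 22  [b.mk + 20]
21. n1.ok = false  [D.cnt > 5]
22. n10.fin = true  [not B.ok]
23. n11.live = 16  [16]
24. n11.sig = -2  [-2]
25. n11.acc = true  [true]
26. n12.mk = 12  [terminal]
27. n13.hot = 12  [terminal]
28. n11.ok = true  [B.acc == true]
29. n14.hot = 3  [terminal]
30. n15.hot = 29  [terminal]
31. n10.idx = 7  [h₀.hot * -1 + 10]
32. n0.lim = 22  [len(S.lab) + 20]
33. n0.live = 9  [A.idx * -1 + 16]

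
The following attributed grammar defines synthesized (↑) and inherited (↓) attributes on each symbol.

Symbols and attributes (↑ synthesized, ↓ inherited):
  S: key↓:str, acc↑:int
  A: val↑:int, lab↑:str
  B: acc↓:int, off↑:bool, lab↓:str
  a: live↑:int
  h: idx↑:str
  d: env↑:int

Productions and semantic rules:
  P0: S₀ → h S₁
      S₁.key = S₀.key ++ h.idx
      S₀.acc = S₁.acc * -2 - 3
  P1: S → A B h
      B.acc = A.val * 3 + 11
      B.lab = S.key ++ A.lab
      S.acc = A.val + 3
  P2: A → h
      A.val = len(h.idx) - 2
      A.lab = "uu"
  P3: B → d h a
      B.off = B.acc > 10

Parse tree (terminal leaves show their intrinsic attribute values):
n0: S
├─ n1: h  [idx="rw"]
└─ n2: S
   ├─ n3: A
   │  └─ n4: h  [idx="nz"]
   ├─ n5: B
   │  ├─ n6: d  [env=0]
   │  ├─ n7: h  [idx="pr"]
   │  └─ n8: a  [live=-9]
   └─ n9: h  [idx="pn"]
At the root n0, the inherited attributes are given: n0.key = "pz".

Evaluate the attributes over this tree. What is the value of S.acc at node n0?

1. n0.key = "pz"  [given at root]
2. n1.idx = "rw"  [terminal]
3. n2.key = "pzrw"  [S₀.key ++ h.idx]
4. n4.idx = "nz"  [terminal]
5. n3.val = 0  [len(h.idx) - 2]
6. n3.lab = "uu"  ["uu"]
7. n5.acc = 11  [A.val * 3 + 11]
8. n5.lab = "pzrwuu"  [S.key ++ A.lab]
9. n6.env = 0  [terminal]
10. n7.idx = "pr"  [terminal]
11. n8.live = -9  [terminal]
12. n5.off = true  [B.acc > 10]
13. n9.idx = "pn"  [terminal]
14. n2.acc = 3  [A.val + 3]
15. n0.acc = -9  [S₁.acc * -2 - 3]

-9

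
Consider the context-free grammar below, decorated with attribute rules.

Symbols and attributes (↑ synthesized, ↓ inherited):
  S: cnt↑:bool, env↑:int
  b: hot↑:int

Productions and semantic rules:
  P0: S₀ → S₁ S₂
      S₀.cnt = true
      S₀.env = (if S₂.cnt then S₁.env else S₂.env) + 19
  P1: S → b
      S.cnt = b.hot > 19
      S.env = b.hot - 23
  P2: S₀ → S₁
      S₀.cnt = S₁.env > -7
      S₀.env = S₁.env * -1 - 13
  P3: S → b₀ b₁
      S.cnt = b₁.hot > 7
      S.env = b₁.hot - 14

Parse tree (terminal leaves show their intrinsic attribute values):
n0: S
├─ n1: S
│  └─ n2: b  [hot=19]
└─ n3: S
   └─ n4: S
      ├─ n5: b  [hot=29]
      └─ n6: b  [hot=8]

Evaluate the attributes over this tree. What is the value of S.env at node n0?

15

1. n2.hot = 19  [terminal]
2. n1.cnt = false  [b.hot > 19]
3. n1.env = -4  [b.hot - 23]
4. n5.hot = 29  [terminal]
5. n6.hot = 8  [terminal]
6. n4.cnt = true  [b₁.hot > 7]
7. n4.env = -6  [b₁.hot - 14]
8. n3.cnt = true  [S₁.env > -7]
9. n3.env = -7  [S₁.env * -1 - 13]
10. n0.cnt = true  [true]
11. n0.env = 15  [(if S₂.cnt then S₁.env else S₂.env) + 19]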